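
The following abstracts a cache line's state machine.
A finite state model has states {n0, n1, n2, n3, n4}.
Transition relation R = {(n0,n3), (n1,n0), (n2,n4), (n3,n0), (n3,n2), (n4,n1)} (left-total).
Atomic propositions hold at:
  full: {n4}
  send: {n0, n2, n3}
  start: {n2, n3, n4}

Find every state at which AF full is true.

AF full: least fixpoint, start Z0 = {n4}, add states with every successor in Z. Z1 = {n2, n4}; fixed.
Sat(AF full) = {n2, n4}

{n2, n4}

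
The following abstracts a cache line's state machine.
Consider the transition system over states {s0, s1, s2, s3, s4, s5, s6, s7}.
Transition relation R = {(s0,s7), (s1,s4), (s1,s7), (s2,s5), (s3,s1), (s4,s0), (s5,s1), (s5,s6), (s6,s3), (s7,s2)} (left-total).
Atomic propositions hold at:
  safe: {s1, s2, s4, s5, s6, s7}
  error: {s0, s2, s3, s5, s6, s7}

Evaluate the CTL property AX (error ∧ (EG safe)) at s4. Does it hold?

No

EG safe: greatest fixpoint, start Z0 = {s1, s2, s4, s5, s6, s7}, keep only states in Sat with some successor in Z. Z1 = {s1, s2, s5, s7}; fixed.
Sat(EG safe) = {s1, s2, s5, s7}
Sat(error ∧ (EG safe)) = {s2, s5, s7}
Sat(AX (error ∧ (EG safe))) = {s : every successor in {s2, s5, s7}} = {s0, s2, s7}
s4 ∉ Sat(AX (error ∧ (EG safe))) = {s0, s2, s7}, so the formula does not hold at s4.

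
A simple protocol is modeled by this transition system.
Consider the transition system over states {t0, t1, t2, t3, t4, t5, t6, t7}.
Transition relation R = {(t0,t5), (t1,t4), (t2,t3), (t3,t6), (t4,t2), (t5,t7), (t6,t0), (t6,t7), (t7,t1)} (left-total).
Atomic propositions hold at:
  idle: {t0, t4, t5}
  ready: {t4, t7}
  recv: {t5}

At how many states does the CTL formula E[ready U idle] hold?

3

E[ready U idle]: least fixpoint, start Z0 = Sat(idle) = {t0, t4, t5}, add states in Sat(ready) with some successor in Z. Already a fixed point.
Sat(E[ready U idle]) = {t0, t4, t5}
|Sat(E[ready U idle])| = |{t0, t4, t5}| = 3.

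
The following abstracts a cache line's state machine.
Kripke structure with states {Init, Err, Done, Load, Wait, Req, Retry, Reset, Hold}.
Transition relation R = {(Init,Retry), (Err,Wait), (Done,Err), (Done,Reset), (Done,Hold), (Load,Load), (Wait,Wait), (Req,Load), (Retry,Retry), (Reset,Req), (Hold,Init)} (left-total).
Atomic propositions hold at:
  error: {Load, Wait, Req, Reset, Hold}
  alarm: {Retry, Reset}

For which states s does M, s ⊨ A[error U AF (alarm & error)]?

Sat(alarm & error) = {Reset}
AF (alarm & error): least fixpoint, start Z0 = {Reset}, add states with every successor in Z. Already a fixed point.
Sat(AF (alarm & error)) = {Reset}
A[error U AF (alarm & error)]: least fixpoint, start Z0 = Sat(AF (alarm & error)) = {Reset}, add states in Sat(error) with every successor in Z. Already a fixed point.
Sat(A[error U AF (alarm & error)]) = {Reset}

{Reset}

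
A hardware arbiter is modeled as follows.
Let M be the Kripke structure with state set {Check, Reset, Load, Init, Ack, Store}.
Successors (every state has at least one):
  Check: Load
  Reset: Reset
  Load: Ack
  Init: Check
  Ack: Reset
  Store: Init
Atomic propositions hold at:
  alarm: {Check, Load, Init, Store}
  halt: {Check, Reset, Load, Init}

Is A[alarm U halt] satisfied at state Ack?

A[alarm U halt]: least fixpoint, start Z0 = Sat(halt) = {Check, Reset, Load, Init}, add states in Sat(alarm) with every successor in Z. Z1 = {Check, Reset, Load, Init, Store}; fixed.
Sat(A[alarm U halt]) = {Check, Reset, Load, Init, Store}
Ack ∉ Sat(A[alarm U halt]) = {Check, Reset, Load, Init, Store}, so the formula does not hold at Ack.

No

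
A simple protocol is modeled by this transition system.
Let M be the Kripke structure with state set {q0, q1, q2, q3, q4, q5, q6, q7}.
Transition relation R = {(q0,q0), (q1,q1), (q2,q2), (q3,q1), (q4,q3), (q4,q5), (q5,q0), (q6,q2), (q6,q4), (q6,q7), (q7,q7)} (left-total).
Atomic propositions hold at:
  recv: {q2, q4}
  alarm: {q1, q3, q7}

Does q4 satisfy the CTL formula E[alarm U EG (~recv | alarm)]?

Sat(~recv) = {q0, q1, q3, q5, q6, q7}
Sat(~recv | alarm) = {q0, q1, q3, q5, q6, q7}
EG (~recv | alarm): greatest fixpoint, start Z0 = {q0, q1, q3, q5, q6, q7}, keep only states in Sat with some successor in Z. Already a fixed point.
Sat(EG (~recv | alarm)) = {q0, q1, q3, q5, q6, q7}
E[alarm U EG (~recv | alarm)]: least fixpoint, start Z0 = Sat(EG (~recv | alarm)) = {q0, q1, q3, q5, q6, q7}, add states in Sat(alarm) with some successor in Z. Already a fixed point.
Sat(E[alarm U EG (~recv | alarm)]) = {q0, q1, q3, q5, q6, q7}
q4 ∉ Sat(E[alarm U EG (~recv | alarm)]) = {q0, q1, q3, q5, q6, q7}, so the formula does not hold at q4.

No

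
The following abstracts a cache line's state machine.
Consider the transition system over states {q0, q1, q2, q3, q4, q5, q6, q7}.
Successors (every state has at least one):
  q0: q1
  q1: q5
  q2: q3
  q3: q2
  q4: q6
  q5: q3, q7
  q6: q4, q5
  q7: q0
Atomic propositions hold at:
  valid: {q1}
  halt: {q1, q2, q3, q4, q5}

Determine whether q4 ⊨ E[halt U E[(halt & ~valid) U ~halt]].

Sat(~valid) = {q0, q2, q3, q4, q5, q6, q7}
Sat(halt & ~valid) = {q2, q3, q4, q5}
Sat(~halt) = {q0, q6, q7}
E[(halt & ~valid) U ~halt]: least fixpoint, start Z0 = Sat(~halt) = {q0, q6, q7}, add states in Sat(halt & ~valid) with some successor in Z. Z1 = {q0, q4, q5, q6, q7}; fixed.
Sat(E[(halt & ~valid) U ~halt]) = {q0, q4, q5, q6, q7}
E[halt U E[(halt & ~valid) U ~halt]]: least fixpoint, start Z0 = Sat(E[(halt & ~valid) U ~halt]) = {q0, q4, q5, q6, q7}, add states in Sat(halt) with some successor in Z. Z1 = {q0, q1, q4, q5, q6, q7}; fixed.
Sat(E[halt U E[(halt & ~valid) U ~halt]]) = {q0, q1, q4, q5, q6, q7}
q4 ∈ Sat(E[halt U E[(halt & ~valid) U ~halt]]) = {q0, q1, q4, q5, q6, q7}, so the formula holds at q4.

Yes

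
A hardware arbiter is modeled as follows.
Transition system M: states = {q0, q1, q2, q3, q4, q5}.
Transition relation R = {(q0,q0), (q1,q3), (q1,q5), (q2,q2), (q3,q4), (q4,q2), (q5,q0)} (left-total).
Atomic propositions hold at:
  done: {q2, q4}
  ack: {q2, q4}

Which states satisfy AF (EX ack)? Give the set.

{q2, q3, q4}

Sat(EX ack) = {s : some successor in {q2, q4}} = {q2, q3, q4}
AF (EX ack): least fixpoint, start Z0 = {q2, q3, q4}, add states with every successor in Z. Already a fixed point.
Sat(AF (EX ack)) = {q2, q3, q4}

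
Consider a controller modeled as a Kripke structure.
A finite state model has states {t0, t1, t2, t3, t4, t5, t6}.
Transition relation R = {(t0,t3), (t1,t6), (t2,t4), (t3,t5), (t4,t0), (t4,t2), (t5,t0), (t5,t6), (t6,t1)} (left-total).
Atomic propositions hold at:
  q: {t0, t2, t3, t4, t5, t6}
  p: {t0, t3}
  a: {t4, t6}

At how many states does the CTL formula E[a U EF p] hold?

EF p: least fixpoint, start Z0 = {t0, t3}, add states with some successor in Z. Z1 = {t0, t3, t4, t5}; Z2 = {t0, t2, t3, t4, t5}; fixed.
Sat(EF p) = {t0, t2, t3, t4, t5}
E[a U EF p]: least fixpoint, start Z0 = Sat(EF p) = {t0, t2, t3, t4, t5}, add states in Sat(a) with some successor in Z. Already a fixed point.
Sat(E[a U EF p]) = {t0, t2, t3, t4, t5}
|Sat(E[a U EF p])| = |{t0, t2, t3, t4, t5}| = 5.

5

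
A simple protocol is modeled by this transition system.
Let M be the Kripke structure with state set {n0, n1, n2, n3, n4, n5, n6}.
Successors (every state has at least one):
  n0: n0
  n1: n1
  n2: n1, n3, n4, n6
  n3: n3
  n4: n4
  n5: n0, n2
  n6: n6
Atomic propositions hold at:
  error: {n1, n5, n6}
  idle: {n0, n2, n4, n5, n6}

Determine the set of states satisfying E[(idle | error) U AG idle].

{n0, n2, n4, n5, n6}

Sat(idle | error) = {n0, n1, n2, n4, n5, n6}
AG idle: greatest fixpoint, start Z0 = {n0, n2, n4, n5, n6}, keep only states in Sat with every successor in Z. Z1 = {n0, n4, n5, n6}; Z2 = {n0, n4, n6}; fixed.
Sat(AG idle) = {n0, n4, n6}
E[(idle | error) U AG idle]: least fixpoint, start Z0 = Sat(AG idle) = {n0, n4, n6}, add states in Sat(idle | error) with some successor in Z. Z1 = {n0, n2, n4, n5, n6}; fixed.
Sat(E[(idle | error) U AG idle]) = {n0, n2, n4, n5, n6}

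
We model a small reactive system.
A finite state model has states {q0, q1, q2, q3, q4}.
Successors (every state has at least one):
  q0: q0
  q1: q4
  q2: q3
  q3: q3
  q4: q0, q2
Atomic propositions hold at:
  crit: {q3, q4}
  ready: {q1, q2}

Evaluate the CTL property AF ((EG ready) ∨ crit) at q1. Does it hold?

Yes

EG ready: greatest fixpoint, start Z0 = {q1, q2}, keep only states in Sat with some successor in Z. Z1 = ∅; fixed.
Sat(EG ready) = ∅
Sat((EG ready) ∨ crit) = {q3, q4}
AF ((EG ready) ∨ crit): least fixpoint, start Z0 = {q3, q4}, add states with every successor in Z. Z1 = {q1, q2, q3, q4}; fixed.
Sat(AF ((EG ready) ∨ crit)) = {q1, q2, q3, q4}
q1 ∈ Sat(AF ((EG ready) ∨ crit)) = {q1, q2, q3, q4}, so the formula holds at q1.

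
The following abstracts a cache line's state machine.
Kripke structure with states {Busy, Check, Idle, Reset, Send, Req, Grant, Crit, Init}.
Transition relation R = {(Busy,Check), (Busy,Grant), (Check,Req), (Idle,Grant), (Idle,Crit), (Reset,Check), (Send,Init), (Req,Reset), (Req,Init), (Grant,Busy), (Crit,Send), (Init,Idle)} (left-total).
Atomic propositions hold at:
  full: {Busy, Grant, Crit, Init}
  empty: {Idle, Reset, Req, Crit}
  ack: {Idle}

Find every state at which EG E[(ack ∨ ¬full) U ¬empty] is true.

Sat(¬full) = {Check, Idle, Reset, Send, Req}
Sat(ack ∨ ¬full) = {Check, Idle, Reset, Send, Req}
Sat(¬empty) = {Busy, Check, Send, Grant, Init}
E[(ack ∨ ¬full) U ¬empty]: least fixpoint, start Z0 = Sat(¬empty) = {Busy, Check, Send, Grant, Init}, add states in Sat(ack ∨ ¬full) with some successor in Z. Z1 = {Busy, Check, Idle, Reset, Send, Req, Grant, Init}; fixed.
Sat(E[(ack ∨ ¬full) U ¬empty]) = {Busy, Check, Idle, Reset, Send, Req, Grant, Init}
EG E[(ack ∨ ¬full) U ¬empty]: greatest fixpoint, start Z0 = {Busy, Check, Idle, Reset, Send, Req, Grant, Init}, keep only states in Sat with some successor in Z. Already a fixed point.
Sat(EG E[(ack ∨ ¬full) U ¬empty]) = {Busy, Check, Idle, Reset, Send, Req, Grant, Init}

{Busy, Check, Idle, Reset, Send, Req, Grant, Init}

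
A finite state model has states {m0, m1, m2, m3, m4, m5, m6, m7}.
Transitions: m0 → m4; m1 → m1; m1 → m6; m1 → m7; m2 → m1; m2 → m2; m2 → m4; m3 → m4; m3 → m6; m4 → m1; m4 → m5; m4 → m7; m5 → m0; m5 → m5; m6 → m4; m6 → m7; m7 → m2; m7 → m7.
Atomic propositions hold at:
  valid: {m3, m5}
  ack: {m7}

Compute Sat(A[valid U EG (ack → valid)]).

Sat(ack → valid) = {m0, m1, m2, m3, m4, m5, m6}
EG (ack → valid): greatest fixpoint, start Z0 = {m0, m1, m2, m3, m4, m5, m6}, keep only states in Sat with some successor in Z. Already a fixed point.
Sat(EG (ack → valid)) = {m0, m1, m2, m3, m4, m5, m6}
A[valid U EG (ack → valid)]: least fixpoint, start Z0 = Sat(EG (ack → valid)) = {m0, m1, m2, m3, m4, m5, m6}, add states in Sat(valid) with every successor in Z. Already a fixed point.
Sat(A[valid U EG (ack → valid)]) = {m0, m1, m2, m3, m4, m5, m6}

{m0, m1, m2, m3, m4, m5, m6}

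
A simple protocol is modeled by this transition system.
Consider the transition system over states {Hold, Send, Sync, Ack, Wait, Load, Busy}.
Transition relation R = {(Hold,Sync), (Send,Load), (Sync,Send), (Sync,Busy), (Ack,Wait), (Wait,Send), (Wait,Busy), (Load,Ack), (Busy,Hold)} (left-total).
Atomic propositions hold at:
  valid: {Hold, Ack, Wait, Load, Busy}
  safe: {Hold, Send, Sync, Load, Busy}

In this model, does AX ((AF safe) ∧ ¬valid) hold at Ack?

No

AF safe: least fixpoint, start Z0 = {Hold, Send, Sync, Load, Busy}, add states with every successor in Z. Z1 = {Hold, Send, Sync, Wait, Load, Busy}; Z2 = {Hold, Send, Sync, Ack, Wait, Load, Busy}; fixed.
Sat(AF safe) = {Hold, Send, Sync, Ack, Wait, Load, Busy}
Sat(¬valid) = {Send, Sync}
Sat((AF safe) ∧ ¬valid) = {Send, Sync}
Sat(AX ((AF safe) ∧ ¬valid)) = {s : every successor in {Send, Sync}} = {Hold}
Ack ∉ Sat(AX ((AF safe) ∧ ¬valid)) = {Hold}, so the formula does not hold at Ack.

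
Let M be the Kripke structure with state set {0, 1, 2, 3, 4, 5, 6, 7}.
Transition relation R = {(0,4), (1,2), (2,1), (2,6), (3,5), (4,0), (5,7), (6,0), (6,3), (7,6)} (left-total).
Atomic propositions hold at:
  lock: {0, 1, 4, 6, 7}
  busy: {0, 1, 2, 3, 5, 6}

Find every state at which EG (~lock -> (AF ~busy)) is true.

Sat(~lock) = {2, 3, 5}
Sat(~busy) = {4, 7}
AF ~busy: least fixpoint, start Z0 = {4, 7}, add states with every successor in Z. Z1 = {0, 4, 5, 7}; Z2 = {0, 3, 4, 5, 7}; Z3 = {0, 3, 4, 5, 6, 7}; fixed.
Sat(AF ~busy) = {0, 3, 4, 5, 6, 7}
Sat(~lock -> (AF ~busy)) = {0, 1, 3, 4, 5, 6, 7}
EG (~lock -> (AF ~busy)): greatest fixpoint, start Z0 = {0, 1, 3, 4, 5, 6, 7}, keep only states in Sat with some successor in Z. Z1 = {0, 3, 4, 5, 6, 7}; fixed.
Sat(EG (~lock -> (AF ~busy))) = {0, 3, 4, 5, 6, 7}

{0, 3, 4, 5, 6, 7}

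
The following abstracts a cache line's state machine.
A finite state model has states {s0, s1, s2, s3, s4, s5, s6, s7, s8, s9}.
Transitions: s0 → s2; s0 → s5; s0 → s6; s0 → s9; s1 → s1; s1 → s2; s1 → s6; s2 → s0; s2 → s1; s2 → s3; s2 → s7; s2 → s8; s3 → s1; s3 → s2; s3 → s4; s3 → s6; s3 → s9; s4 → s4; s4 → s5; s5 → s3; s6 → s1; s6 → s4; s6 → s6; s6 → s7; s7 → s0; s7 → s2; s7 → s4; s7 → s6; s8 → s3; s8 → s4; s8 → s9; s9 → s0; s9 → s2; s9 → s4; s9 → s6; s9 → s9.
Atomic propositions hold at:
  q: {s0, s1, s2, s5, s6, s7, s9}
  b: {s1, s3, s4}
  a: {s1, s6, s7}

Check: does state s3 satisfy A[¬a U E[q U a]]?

Sat(¬a) = {s0, s2, s3, s4, s5, s8, s9}
E[q U a]: least fixpoint, start Z0 = Sat(a) = {s1, s6, s7}, add states in Sat(q) with some successor in Z. Z1 = {s0, s1, s2, s6, s7, s9}; fixed.
Sat(E[q U a]) = {s0, s1, s2, s6, s7, s9}
A[¬a U E[q U a]]: least fixpoint, start Z0 = Sat(E[q U a]) = {s0, s1, s2, s6, s7, s9}, add states in Sat(¬a) with every successor in Z. Already a fixed point.
Sat(A[¬a U E[q U a]]) = {s0, s1, s2, s6, s7, s9}
s3 ∉ Sat(A[¬a U E[q U a]]) = {s0, s1, s2, s6, s7, s9}, so the formula does not hold at s3.

No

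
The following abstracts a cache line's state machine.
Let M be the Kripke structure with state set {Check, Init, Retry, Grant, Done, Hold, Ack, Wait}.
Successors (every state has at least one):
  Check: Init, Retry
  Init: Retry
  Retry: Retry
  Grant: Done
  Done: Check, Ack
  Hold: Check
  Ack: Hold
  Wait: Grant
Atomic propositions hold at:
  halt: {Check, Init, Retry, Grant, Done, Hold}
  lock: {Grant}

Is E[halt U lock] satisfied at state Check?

E[halt U lock]: least fixpoint, start Z0 = Sat(lock) = {Grant}, add states in Sat(halt) with some successor in Z. Already a fixed point.
Sat(E[halt U lock]) = {Grant}
Check ∉ Sat(E[halt U lock]) = {Grant}, so the formula does not hold at Check.

No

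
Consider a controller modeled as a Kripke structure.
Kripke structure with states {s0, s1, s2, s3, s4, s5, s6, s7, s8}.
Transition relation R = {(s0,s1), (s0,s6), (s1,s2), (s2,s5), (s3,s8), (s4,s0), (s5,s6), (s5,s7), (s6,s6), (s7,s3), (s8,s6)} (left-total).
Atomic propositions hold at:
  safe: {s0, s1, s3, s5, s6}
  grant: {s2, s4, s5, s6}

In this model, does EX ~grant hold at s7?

Sat(~grant) = {s0, s1, s3, s7, s8}
Sat(EX ~grant) = {s : some successor in {s0, s1, s3, s7, s8}} = {s0, s3, s4, s5, s7}
s7 ∈ Sat(EX ~grant) = {s0, s3, s4, s5, s7}, so the formula holds at s7.

Yes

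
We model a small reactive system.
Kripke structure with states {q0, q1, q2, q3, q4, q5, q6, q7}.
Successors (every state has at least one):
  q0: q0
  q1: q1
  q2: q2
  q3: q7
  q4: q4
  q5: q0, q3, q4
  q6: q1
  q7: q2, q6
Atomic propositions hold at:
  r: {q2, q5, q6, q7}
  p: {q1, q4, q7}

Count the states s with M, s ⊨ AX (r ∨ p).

Sat(r ∨ p) = {q1, q2, q4, q5, q6, q7}
Sat(AX (r ∨ p)) = {s : every successor in {q1, q2, q4, q5, q6, q7}} = {q1, q2, q3, q4, q6, q7}
|Sat(AX (r ∨ p))| = |{q1, q2, q3, q4, q6, q7}| = 6.

6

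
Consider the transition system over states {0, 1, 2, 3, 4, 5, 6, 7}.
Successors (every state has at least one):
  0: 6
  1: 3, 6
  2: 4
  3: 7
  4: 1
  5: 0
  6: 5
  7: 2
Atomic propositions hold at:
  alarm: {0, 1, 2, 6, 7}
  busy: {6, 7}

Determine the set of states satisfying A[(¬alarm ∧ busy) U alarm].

{0, 1, 2, 6, 7}

Sat(¬alarm) = {3, 4, 5}
Sat(¬alarm ∧ busy) = ∅
A[(¬alarm ∧ busy) U alarm]: least fixpoint, start Z0 = Sat(alarm) = {0, 1, 2, 6, 7}, add states in Sat(¬alarm ∧ busy) with every successor in Z. Already a fixed point.
Sat(A[(¬alarm ∧ busy) U alarm]) = {0, 1, 2, 6, 7}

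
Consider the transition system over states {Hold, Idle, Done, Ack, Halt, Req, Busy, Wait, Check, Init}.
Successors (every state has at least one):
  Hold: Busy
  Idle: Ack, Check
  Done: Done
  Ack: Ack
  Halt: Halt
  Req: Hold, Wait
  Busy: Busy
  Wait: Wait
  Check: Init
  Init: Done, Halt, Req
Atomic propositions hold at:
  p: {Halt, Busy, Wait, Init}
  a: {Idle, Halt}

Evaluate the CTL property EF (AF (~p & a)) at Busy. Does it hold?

Sat(~p) = {Hold, Idle, Done, Ack, Req, Check}
Sat(~p & a) = {Idle}
AF (~p & a): least fixpoint, start Z0 = {Idle}, add states with every successor in Z. Already a fixed point.
Sat(AF (~p & a)) = {Idle}
EF (AF (~p & a)): least fixpoint, start Z0 = {Idle}, add states with some successor in Z. Already a fixed point.
Sat(EF (AF (~p & a))) = {Idle}
Busy ∉ Sat(EF (AF (~p & a))) = {Idle}, so the formula does not hold at Busy.

No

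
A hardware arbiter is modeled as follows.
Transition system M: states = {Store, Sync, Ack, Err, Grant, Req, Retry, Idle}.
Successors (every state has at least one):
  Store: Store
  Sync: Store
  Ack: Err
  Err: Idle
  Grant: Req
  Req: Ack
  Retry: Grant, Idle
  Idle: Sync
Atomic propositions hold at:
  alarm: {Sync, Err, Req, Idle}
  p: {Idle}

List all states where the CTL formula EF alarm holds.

EF alarm: least fixpoint, start Z0 = {Sync, Err, Req, Idle}, add states with some successor in Z. Z1 = {Sync, Ack, Err, Grant, Req, Retry, Idle}; fixed.
Sat(EF alarm) = {Sync, Ack, Err, Grant, Req, Retry, Idle}

{Sync, Ack, Err, Grant, Req, Retry, Idle}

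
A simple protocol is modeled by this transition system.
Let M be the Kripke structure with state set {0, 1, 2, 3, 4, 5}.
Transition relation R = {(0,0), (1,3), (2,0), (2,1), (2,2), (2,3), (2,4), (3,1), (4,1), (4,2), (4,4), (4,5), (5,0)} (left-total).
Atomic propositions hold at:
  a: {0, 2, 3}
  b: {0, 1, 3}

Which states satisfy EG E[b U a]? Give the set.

E[b U a]: least fixpoint, start Z0 = Sat(a) = {0, 2, 3}, add states in Sat(b) with some successor in Z. Z1 = {0, 1, 2, 3}; fixed.
Sat(E[b U a]) = {0, 1, 2, 3}
EG E[b U a]: greatest fixpoint, start Z0 = {0, 1, 2, 3}, keep only states in Sat with some successor in Z. Already a fixed point.
Sat(EG E[b U a]) = {0, 1, 2, 3}

{0, 1, 2, 3}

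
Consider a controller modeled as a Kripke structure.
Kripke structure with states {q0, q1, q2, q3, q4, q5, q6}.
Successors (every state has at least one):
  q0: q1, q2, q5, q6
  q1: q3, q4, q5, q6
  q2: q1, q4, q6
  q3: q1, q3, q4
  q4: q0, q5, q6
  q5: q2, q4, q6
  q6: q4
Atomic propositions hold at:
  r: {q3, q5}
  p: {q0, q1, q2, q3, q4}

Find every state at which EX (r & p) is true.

{q1, q3}

Sat(r & p) = {q3}
Sat(EX (r & p)) = {s : some successor in {q3}} = {q1, q3}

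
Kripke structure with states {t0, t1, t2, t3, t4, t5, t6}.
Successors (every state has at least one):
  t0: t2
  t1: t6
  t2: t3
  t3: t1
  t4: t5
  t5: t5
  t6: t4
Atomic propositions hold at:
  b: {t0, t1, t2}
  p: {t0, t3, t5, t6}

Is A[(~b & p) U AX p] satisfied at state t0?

No

Sat(~b) = {t3, t4, t5, t6}
Sat(~b & p) = {t3, t5, t6}
Sat(AX p) = {s : every successor in {t0, t3, t5, t6}} = {t1, t2, t4, t5}
A[(~b & p) U AX p]: least fixpoint, start Z0 = Sat(AX p) = {t1, t2, t4, t5}, add states in Sat(~b & p) with every successor in Z. Z1 = {t1, t2, t3, t4, t5, t6}; fixed.
Sat(A[(~b & p) U AX p]) = {t1, t2, t3, t4, t5, t6}
t0 ∉ Sat(A[(~b & p) U AX p]) = {t1, t2, t3, t4, t5, t6}, so the formula does not hold at t0.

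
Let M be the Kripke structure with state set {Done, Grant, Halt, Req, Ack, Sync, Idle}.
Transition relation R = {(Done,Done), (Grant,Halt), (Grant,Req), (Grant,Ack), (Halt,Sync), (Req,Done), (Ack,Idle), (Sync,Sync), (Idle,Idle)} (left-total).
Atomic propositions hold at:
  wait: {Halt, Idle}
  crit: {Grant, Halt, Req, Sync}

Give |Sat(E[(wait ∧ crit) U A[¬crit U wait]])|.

3

Sat(wait ∧ crit) = {Halt}
Sat(¬crit) = {Done, Ack, Idle}
A[¬crit U wait]: least fixpoint, start Z0 = Sat(wait) = {Halt, Idle}, add states in Sat(¬crit) with every successor in Z. Z1 = {Halt, Ack, Idle}; fixed.
Sat(A[¬crit U wait]) = {Halt, Ack, Idle}
E[(wait ∧ crit) U A[¬crit U wait]]: least fixpoint, start Z0 = Sat(A[¬crit U wait]) = {Halt, Ack, Idle}, add states in Sat(wait ∧ crit) with some successor in Z. Already a fixed point.
Sat(E[(wait ∧ crit) U A[¬crit U wait]]) = {Halt, Ack, Idle}
|Sat(E[(wait ∧ crit) U A[¬crit U wait]])| = |{Halt, Ack, Idle}| = 3.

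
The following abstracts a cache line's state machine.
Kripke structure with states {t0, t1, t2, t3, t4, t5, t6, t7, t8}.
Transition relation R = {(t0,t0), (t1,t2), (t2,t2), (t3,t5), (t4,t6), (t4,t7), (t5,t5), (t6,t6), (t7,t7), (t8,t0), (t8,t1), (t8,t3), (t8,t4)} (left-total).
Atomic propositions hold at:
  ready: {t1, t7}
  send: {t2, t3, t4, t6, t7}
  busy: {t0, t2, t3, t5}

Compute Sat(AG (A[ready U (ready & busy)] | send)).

{t2, t4, t6, t7}

Sat(ready & busy) = ∅
A[ready U (ready & busy)]: least fixpoint, start Z0 = Sat((ready & busy)) = ∅, add states in Sat(ready) with every successor in Z. Already a fixed point.
Sat(A[ready U (ready & busy)]) = ∅
Sat(A[ready U (ready & busy)] | send) = {t2, t3, t4, t6, t7}
AG (A[ready U (ready & busy)] | send): greatest fixpoint, start Z0 = {t2, t3, t4, t6, t7}, keep only states in Sat with every successor in Z. Z1 = {t2, t4, t6, t7}; fixed.
Sat(AG (A[ready U (ready & busy)] | send)) = {t2, t4, t6, t7}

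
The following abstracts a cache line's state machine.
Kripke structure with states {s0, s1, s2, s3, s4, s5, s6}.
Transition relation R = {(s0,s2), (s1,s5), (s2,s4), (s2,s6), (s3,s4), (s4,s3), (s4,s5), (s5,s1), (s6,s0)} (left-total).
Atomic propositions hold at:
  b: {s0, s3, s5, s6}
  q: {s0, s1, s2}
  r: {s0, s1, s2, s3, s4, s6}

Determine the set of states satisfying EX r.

Sat(EX r) = {s : some successor in {s0, s1, s2, s3, s4, s6}} = {s0, s2, s3, s4, s5, s6}

{s0, s2, s3, s4, s5, s6}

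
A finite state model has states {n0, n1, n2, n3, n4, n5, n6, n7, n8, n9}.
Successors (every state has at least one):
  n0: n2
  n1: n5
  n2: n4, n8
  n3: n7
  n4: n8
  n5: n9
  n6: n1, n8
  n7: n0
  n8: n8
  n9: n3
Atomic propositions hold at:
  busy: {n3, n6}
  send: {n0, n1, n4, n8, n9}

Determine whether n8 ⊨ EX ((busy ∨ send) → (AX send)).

Yes

Sat(busy ∨ send) = {n0, n1, n3, n4, n6, n8, n9}
Sat(AX send) = {s : every successor in {n0, n1, n4, n8, n9}} = {n2, n4, n5, n6, n7, n8}
Sat((busy ∨ send) → (AX send)) = {n2, n4, n5, n6, n7, n8}
Sat(EX ((busy ∨ send) → (AX send))) = {s : some successor in {n2, n4, n5, n6, n7, n8}} = {n0, n1, n2, n3, n4, n6, n8}
n8 ∈ Sat(EX ((busy ∨ send) → (AX send))) = {n0, n1, n2, n3, n4, n6, n8}, so the formula holds at n8.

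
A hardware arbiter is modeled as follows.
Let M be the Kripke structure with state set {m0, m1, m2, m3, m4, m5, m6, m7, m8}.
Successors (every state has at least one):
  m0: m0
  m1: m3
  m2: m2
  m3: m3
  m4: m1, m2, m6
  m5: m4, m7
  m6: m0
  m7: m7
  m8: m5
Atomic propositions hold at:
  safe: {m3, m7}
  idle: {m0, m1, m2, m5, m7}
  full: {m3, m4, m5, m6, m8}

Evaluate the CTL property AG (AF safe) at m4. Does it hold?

AF safe: least fixpoint, start Z0 = {m3, m7}, add states with every successor in Z. Z1 = {m1, m3, m7}; fixed.
Sat(AF safe) = {m1, m3, m7}
AG (AF safe): greatest fixpoint, start Z0 = {m1, m3, m7}, keep only states in Sat with every successor in Z. Already a fixed point.
Sat(AG (AF safe)) = {m1, m3, m7}
m4 ∉ Sat(AG (AF safe)) = {m1, m3, m7}, so the formula does not hold at m4.

No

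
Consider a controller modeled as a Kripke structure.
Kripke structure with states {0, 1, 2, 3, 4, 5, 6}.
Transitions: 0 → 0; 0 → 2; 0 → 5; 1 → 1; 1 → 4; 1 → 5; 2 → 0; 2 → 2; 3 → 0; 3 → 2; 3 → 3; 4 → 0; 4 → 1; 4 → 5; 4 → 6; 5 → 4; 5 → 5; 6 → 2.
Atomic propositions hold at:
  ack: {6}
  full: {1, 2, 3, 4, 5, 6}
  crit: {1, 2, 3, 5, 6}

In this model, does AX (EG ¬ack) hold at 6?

Yes

Sat(¬ack) = {0, 1, 2, 3, 4, 5}
EG ¬ack: greatest fixpoint, start Z0 = {0, 1, 2, 3, 4, 5}, keep only states in Sat with some successor in Z. Already a fixed point.
Sat(EG ¬ack) = {0, 1, 2, 3, 4, 5}
Sat(AX (EG ¬ack)) = {s : every successor in {0, 1, 2, 3, 4, 5}} = {0, 1, 2, 3, 5, 6}
6 ∈ Sat(AX (EG ¬ack)) = {0, 1, 2, 3, 5, 6}, so the formula holds at 6.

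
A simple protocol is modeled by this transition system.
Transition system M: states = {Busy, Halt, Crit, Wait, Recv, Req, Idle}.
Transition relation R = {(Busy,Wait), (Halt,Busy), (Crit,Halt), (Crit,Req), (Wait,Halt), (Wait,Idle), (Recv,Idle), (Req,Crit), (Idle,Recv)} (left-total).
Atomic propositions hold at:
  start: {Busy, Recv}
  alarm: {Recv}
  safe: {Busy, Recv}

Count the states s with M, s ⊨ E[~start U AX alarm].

2

Sat(~start) = {Halt, Crit, Wait, Req, Idle}
Sat(AX alarm) = {s : every successor in {Recv}} = {Idle}
E[~start U AX alarm]: least fixpoint, start Z0 = Sat(AX alarm) = {Idle}, add states in Sat(~start) with some successor in Z. Z1 = {Wait, Idle}; fixed.
Sat(E[~start U AX alarm]) = {Wait, Idle}
|Sat(E[~start U AX alarm])| = |{Wait, Idle}| = 2.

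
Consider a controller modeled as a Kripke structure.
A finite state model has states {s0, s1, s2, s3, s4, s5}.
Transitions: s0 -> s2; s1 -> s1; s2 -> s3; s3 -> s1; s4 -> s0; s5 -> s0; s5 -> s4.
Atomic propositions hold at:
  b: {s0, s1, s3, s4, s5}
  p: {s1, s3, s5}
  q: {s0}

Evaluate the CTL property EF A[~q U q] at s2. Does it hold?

No

Sat(~q) = {s1, s2, s3, s4, s5}
A[~q U q]: least fixpoint, start Z0 = Sat(q) = {s0}, add states in Sat(~q) with every successor in Z. Z1 = {s0, s4}; Z2 = {s0, s4, s5}; fixed.
Sat(A[~q U q]) = {s0, s4, s5}
EF A[~q U q]: least fixpoint, start Z0 = {s0, s4, s5}, add states with some successor in Z. Already a fixed point.
Sat(EF A[~q U q]) = {s0, s4, s5}
s2 ∉ Sat(EF A[~q U q]) = {s0, s4, s5}, so the formula does not hold at s2.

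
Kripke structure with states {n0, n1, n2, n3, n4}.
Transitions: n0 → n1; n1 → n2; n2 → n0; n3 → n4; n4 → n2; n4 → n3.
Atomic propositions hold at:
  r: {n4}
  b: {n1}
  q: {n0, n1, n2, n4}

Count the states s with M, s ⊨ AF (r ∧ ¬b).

Sat(¬b) = {n0, n2, n3, n4}
Sat(r ∧ ¬b) = {n4}
AF (r ∧ ¬b): least fixpoint, start Z0 = {n4}, add states with every successor in Z. Z1 = {n3, n4}; fixed.
Sat(AF (r ∧ ¬b)) = {n3, n4}
|Sat(AF (r ∧ ¬b))| = |{n3, n4}| = 2.

2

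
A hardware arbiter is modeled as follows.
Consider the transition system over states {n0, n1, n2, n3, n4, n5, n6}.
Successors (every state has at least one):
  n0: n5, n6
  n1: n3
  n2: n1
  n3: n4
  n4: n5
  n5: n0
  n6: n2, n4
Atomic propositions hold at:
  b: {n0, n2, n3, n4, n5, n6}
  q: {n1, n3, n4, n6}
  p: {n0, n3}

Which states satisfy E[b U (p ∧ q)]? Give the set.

{n3}

Sat(p ∧ q) = {n3}
E[b U (p ∧ q)]: least fixpoint, start Z0 = Sat((p ∧ q)) = {n3}, add states in Sat(b) with some successor in Z. Already a fixed point.
Sat(E[b U (p ∧ q)]) = {n3}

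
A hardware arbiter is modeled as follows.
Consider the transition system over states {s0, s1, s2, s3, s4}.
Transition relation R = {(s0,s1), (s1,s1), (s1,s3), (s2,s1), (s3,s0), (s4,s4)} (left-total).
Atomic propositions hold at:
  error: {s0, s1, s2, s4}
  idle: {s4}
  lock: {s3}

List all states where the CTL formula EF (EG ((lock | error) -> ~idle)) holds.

Sat(lock | error) = {s0, s1, s2, s3, s4}
Sat(~idle) = {s0, s1, s2, s3}
Sat((lock | error) -> ~idle) = {s0, s1, s2, s3}
EG ((lock | error) -> ~idle): greatest fixpoint, start Z0 = {s0, s1, s2, s3}, keep only states in Sat with some successor in Z. Already a fixed point.
Sat(EG ((lock | error) -> ~idle)) = {s0, s1, s2, s3}
EF (EG ((lock | error) -> ~idle)): least fixpoint, start Z0 = {s0, s1, s2, s3}, add states with some successor in Z. Already a fixed point.
Sat(EF (EG ((lock | error) -> ~idle))) = {s0, s1, s2, s3}

{s0, s1, s2, s3}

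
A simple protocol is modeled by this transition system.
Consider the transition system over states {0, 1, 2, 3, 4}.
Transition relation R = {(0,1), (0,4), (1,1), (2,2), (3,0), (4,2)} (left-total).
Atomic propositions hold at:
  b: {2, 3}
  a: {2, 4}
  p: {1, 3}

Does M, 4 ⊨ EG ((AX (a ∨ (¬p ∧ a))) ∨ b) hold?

Yes

Sat(¬p) = {0, 2, 4}
Sat(¬p ∧ a) = {2, 4}
Sat(a ∨ (¬p ∧ a)) = {2, 4}
Sat(AX (a ∨ (¬p ∧ a))) = {s : every successor in {2, 4}} = {2, 4}
Sat((AX (a ∨ (¬p ∧ a))) ∨ b) = {2, 3, 4}
EG ((AX (a ∨ (¬p ∧ a))) ∨ b): greatest fixpoint, start Z0 = {2, 3, 4}, keep only states in Sat with some successor in Z. Z1 = {2, 4}; fixed.
Sat(EG ((AX (a ∨ (¬p ∧ a))) ∨ b)) = {2, 4}
4 ∈ Sat(EG ((AX (a ∨ (¬p ∧ a))) ∨ b)) = {2, 4}, so the formula holds at 4.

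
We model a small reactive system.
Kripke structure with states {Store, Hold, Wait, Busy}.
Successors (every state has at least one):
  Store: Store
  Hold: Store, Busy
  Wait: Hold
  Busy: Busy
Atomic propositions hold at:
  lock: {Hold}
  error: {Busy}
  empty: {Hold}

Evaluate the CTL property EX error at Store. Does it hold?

Sat(EX error) = {s : some successor in {Busy}} = {Hold, Busy}
Store ∉ Sat(EX error) = {Hold, Busy}, so the formula does not hold at Store.

No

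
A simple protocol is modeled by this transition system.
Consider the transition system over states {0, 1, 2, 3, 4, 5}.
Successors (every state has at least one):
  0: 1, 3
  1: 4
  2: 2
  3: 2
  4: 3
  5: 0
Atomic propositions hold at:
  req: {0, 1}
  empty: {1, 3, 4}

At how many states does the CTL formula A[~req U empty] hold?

3

Sat(~req) = {2, 3, 4, 5}
A[~req U empty]: least fixpoint, start Z0 = Sat(empty) = {1, 3, 4}, add states in Sat(~req) with every successor in Z. Already a fixed point.
Sat(A[~req U empty]) = {1, 3, 4}
|Sat(A[~req U empty])| = |{1, 3, 4}| = 3.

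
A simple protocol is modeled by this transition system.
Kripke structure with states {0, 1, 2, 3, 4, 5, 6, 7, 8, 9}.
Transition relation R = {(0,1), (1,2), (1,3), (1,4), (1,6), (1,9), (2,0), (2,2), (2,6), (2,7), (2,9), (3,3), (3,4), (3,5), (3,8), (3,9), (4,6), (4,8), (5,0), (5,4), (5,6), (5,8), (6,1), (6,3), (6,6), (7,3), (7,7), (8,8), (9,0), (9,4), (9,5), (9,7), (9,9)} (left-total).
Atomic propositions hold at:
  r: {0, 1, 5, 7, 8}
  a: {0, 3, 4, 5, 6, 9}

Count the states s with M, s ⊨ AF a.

AF a: least fixpoint, start Z0 = {0, 3, 4, 5, 6, 9}, add states with every successor in Z. Already a fixed point.
Sat(AF a) = {0, 3, 4, 5, 6, 9}
|Sat(AF a)| = |{0, 3, 4, 5, 6, 9}| = 6.

6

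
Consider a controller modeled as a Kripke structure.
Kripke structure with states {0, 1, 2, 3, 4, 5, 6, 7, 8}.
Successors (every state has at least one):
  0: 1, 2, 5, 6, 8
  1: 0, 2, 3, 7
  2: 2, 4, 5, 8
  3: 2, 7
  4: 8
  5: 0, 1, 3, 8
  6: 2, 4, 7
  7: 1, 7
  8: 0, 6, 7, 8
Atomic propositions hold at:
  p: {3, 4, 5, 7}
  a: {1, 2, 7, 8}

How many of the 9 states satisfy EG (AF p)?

AF p: least fixpoint, start Z0 = {3, 4, 5, 7}, add states with every successor in Z. Already a fixed point.
Sat(AF p) = {3, 4, 5, 7}
EG (AF p): greatest fixpoint, start Z0 = {3, 4, 5, 7}, keep only states in Sat with some successor in Z. Z1 = {3, 5, 7}; fixed.
Sat(EG (AF p)) = {3, 5, 7}
|Sat(EG (AF p))| = |{3, 5, 7}| = 3.

3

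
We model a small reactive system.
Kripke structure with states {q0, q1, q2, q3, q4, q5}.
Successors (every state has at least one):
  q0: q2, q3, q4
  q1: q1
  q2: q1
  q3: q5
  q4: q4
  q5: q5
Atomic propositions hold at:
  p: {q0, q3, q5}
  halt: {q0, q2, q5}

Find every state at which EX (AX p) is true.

{q0, q3, q5}

Sat(AX p) = {s : every successor in {q0, q3, q5}} = {q3, q5}
Sat(EX (AX p)) = {s : some successor in {q3, q5}} = {q0, q3, q5}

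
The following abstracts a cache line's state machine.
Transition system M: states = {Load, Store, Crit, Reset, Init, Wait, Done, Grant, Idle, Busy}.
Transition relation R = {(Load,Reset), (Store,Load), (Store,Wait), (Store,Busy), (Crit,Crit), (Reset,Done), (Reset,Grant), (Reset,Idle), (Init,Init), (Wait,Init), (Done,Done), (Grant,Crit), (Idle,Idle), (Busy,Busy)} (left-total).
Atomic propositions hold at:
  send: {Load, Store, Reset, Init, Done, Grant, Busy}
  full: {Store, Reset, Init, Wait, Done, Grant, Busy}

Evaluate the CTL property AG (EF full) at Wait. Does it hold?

EF full: least fixpoint, start Z0 = {Store, Reset, Init, Wait, Done, Grant, Busy}, add states with some successor in Z. Z1 = {Load, Store, Reset, Init, Wait, Done, Grant, Busy}; fixed.
Sat(EF full) = {Load, Store, Reset, Init, Wait, Done, Grant, Busy}
AG (EF full): greatest fixpoint, start Z0 = {Load, Store, Reset, Init, Wait, Done, Grant, Busy}, keep only states in Sat with every successor in Z. Z1 = {Load, Store, Init, Wait, Done, Busy}; Z2 = {Store, Init, Wait, Done, Busy}; Z3 = {Init, Wait, Done, Busy}; fixed.
Sat(AG (EF full)) = {Init, Wait, Done, Busy}
Wait ∈ Sat(AG (EF full)) = {Init, Wait, Done, Busy}, so the formula holds at Wait.

Yes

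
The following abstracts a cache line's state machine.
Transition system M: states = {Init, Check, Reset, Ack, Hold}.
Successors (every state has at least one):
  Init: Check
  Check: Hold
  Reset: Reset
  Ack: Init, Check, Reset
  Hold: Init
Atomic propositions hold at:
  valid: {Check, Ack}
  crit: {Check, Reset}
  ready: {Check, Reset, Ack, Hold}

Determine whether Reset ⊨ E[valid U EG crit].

Yes

EG crit: greatest fixpoint, start Z0 = {Check, Reset}, keep only states in Sat with some successor in Z. Z1 = {Reset}; fixed.
Sat(EG crit) = {Reset}
E[valid U EG crit]: least fixpoint, start Z0 = Sat(EG crit) = {Reset}, add states in Sat(valid) with some successor in Z. Z1 = {Reset, Ack}; fixed.
Sat(E[valid U EG crit]) = {Reset, Ack}
Reset ∈ Sat(E[valid U EG crit]) = {Reset, Ack}, so the formula holds at Reset.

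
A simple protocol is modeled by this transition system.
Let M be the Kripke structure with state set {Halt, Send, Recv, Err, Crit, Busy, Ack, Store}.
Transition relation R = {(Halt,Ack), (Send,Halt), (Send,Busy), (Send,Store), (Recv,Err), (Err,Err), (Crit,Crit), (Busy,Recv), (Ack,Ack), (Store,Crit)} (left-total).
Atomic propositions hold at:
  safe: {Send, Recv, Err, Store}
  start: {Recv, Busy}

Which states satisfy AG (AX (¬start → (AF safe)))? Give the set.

{Recv, Err, Busy}

Sat(¬start) = {Halt, Send, Err, Crit, Ack, Store}
AF safe: least fixpoint, start Z0 = {Send, Recv, Err, Store}, add states with every successor in Z. Z1 = {Send, Recv, Err, Busy, Store}; fixed.
Sat(AF safe) = {Send, Recv, Err, Busy, Store}
Sat(¬start → (AF safe)) = {Send, Recv, Err, Busy, Store}
Sat(AX (¬start → (AF safe))) = {s : every successor in {Send, Recv, Err, Busy, Store}} = {Recv, Err, Busy}
AG (AX (¬start → (AF safe))): greatest fixpoint, start Z0 = {Recv, Err, Busy}, keep only states in Sat with every successor in Z. Already a fixed point.
Sat(AG (AX (¬start → (AF safe)))) = {Recv, Err, Busy}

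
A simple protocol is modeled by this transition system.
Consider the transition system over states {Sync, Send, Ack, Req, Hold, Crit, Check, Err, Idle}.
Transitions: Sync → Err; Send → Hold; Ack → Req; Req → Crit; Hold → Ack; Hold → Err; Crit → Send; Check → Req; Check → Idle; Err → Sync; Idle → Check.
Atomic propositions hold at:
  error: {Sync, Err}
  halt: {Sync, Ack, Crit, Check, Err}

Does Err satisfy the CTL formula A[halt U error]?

A[halt U error]: least fixpoint, start Z0 = Sat(error) = {Sync, Err}, add states in Sat(halt) with every successor in Z. Already a fixed point.
Sat(A[halt U error]) = {Sync, Err}
Err ∈ Sat(A[halt U error]) = {Sync, Err}, so the formula holds at Err.

Yes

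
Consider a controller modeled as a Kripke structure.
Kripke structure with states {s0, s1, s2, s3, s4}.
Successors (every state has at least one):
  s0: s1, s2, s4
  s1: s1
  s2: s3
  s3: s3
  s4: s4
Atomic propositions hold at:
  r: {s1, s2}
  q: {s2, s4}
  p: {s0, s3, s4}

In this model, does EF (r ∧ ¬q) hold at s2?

No

Sat(¬q) = {s0, s1, s3}
Sat(r ∧ ¬q) = {s1}
EF (r ∧ ¬q): least fixpoint, start Z0 = {s1}, add states with some successor in Z. Z1 = {s0, s1}; fixed.
Sat(EF (r ∧ ¬q)) = {s0, s1}
s2 ∉ Sat(EF (r ∧ ¬q)) = {s0, s1}, so the formula does not hold at s2.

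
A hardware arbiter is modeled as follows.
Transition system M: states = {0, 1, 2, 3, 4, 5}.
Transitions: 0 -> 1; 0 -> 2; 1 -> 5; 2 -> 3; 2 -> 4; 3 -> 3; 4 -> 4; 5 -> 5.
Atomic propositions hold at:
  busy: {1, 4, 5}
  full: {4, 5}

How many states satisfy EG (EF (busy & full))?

Sat(busy & full) = {4, 5}
EF (busy & full): least fixpoint, start Z0 = {4, 5}, add states with some successor in Z. Z1 = {1, 2, 4, 5}; Z2 = {0, 1, 2, 4, 5}; fixed.
Sat(EF (busy & full)) = {0, 1, 2, 4, 5}
EG (EF (busy & full)): greatest fixpoint, start Z0 = {0, 1, 2, 4, 5}, keep only states in Sat with some successor in Z. Already a fixed point.
Sat(EG (EF (busy & full))) = {0, 1, 2, 4, 5}
|Sat(EG (EF (busy & full)))| = |{0, 1, 2, 4, 5}| = 5.

5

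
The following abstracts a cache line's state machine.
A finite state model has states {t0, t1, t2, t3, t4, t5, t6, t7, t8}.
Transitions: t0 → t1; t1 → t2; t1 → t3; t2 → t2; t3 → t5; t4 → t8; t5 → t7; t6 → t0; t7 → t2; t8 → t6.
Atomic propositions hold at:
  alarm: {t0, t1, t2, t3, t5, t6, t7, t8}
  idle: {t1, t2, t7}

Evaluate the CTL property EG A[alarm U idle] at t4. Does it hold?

No

A[alarm U idle]: least fixpoint, start Z0 = Sat(idle) = {t1, t2, t7}, add states in Sat(alarm) with every successor in Z. Z1 = {t0, t1, t2, t5, t7}; Z2 = {t0, t1, t2, t3, t5, t6, t7}; Z3 = {t0, t1, t2, t3, t5, t6, t7, t8}; fixed.
Sat(A[alarm U idle]) = {t0, t1, t2, t3, t5, t6, t7, t8}
EG A[alarm U idle]: greatest fixpoint, start Z0 = {t0, t1, t2, t3, t5, t6, t7, t8}, keep only states in Sat with some successor in Z. Already a fixed point.
Sat(EG A[alarm U idle]) = {t0, t1, t2, t3, t5, t6, t7, t8}
t4 ∉ Sat(EG A[alarm U idle]) = {t0, t1, t2, t3, t5, t6, t7, t8}, so the formula does not hold at t4.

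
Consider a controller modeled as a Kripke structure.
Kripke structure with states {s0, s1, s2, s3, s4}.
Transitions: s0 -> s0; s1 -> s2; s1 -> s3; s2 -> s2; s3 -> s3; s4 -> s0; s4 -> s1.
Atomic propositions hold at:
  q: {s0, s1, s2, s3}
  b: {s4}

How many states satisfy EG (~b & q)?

4

Sat(~b) = {s0, s1, s2, s3}
Sat(~b & q) = {s0, s1, s2, s3}
EG (~b & q): greatest fixpoint, start Z0 = {s0, s1, s2, s3}, keep only states in Sat with some successor in Z. Already a fixed point.
Sat(EG (~b & q)) = {s0, s1, s2, s3}
|Sat(EG (~b & q))| = |{s0, s1, s2, s3}| = 4.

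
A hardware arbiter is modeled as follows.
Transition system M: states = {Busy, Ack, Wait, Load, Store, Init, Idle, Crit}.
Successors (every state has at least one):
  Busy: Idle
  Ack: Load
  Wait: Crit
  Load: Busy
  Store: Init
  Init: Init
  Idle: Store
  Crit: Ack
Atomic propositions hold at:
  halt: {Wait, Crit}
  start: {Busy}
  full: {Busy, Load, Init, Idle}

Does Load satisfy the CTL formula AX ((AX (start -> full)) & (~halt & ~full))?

Sat(start -> full) = {Busy, Ack, Wait, Load, Store, Init, Idle, Crit}
Sat(AX (start -> full)) = {s : every successor in {Busy, Ack, Wait, Load, Store, Init, Idle, Crit}} = {Busy, Ack, Wait, Load, Store, Init, Idle, Crit}
Sat(~halt) = {Busy, Ack, Load, Store, Init, Idle}
Sat(~full) = {Ack, Wait, Store, Crit}
Sat(~halt & ~full) = {Ack, Store}
Sat((AX (start -> full)) & (~halt & ~full)) = {Ack, Store}
Sat(AX ((AX (start -> full)) & (~halt & ~full))) = {s : every successor in {Ack, Store}} = {Idle, Crit}
Load ∉ Sat(AX ((AX (start -> full)) & (~halt & ~full))) = {Idle, Crit}, so the formula does not hold at Load.

No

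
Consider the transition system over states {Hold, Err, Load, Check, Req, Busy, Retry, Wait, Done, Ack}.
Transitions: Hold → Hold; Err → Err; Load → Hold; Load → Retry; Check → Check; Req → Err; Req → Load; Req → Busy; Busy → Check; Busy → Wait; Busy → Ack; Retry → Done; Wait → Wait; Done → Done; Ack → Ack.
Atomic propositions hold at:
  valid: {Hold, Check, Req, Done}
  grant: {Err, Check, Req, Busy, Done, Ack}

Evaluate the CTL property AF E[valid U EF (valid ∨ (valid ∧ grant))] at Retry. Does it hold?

Sat(valid ∧ grant) = {Check, Req, Done}
Sat(valid ∨ (valid ∧ grant)) = {Hold, Check, Req, Done}
EF (valid ∨ (valid ∧ grant)): least fixpoint, start Z0 = {Hold, Check, Req, Done}, add states with some successor in Z. Z1 = {Hold, Load, Check, Req, Busy, Retry, Done}; fixed.
Sat(EF (valid ∨ (valid ∧ grant))) = {Hold, Load, Check, Req, Busy, Retry, Done}
E[valid U EF (valid ∨ (valid ∧ grant))]: least fixpoint, start Z0 = Sat(EF (valid ∨ (valid ∧ grant))) = {Hold, Load, Check, Req, Busy, Retry, Done}, add states in Sat(valid) with some successor in Z. Already a fixed point.
Sat(E[valid U EF (valid ∨ (valid ∧ grant))]) = {Hold, Load, Check, Req, Busy, Retry, Done}
AF E[valid U EF (valid ∨ (valid ∧ grant))]: least fixpoint, start Z0 = {Hold, Load, Check, Req, Busy, Retry, Done}, add states with every successor in Z. Already a fixed point.
Sat(AF E[valid U EF (valid ∨ (valid ∧ grant))]) = {Hold, Load, Check, Req, Busy, Retry, Done}
Retry ∈ Sat(AF E[valid U EF (valid ∨ (valid ∧ grant))]) = {Hold, Load, Check, Req, Busy, Retry, Done}, so the formula holds at Retry.

Yes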